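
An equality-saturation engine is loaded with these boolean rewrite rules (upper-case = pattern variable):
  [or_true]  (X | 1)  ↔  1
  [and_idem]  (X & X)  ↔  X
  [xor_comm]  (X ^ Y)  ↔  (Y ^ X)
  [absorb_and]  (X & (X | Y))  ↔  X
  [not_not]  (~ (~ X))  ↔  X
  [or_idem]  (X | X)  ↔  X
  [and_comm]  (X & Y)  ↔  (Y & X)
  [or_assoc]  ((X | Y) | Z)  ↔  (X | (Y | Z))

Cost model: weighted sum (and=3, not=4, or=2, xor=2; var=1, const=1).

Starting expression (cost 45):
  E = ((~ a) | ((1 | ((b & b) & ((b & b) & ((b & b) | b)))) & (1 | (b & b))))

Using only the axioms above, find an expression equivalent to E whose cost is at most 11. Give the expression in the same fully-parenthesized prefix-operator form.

((~ a) | (1 | b))   [cost 11]

step 1: absorb_and (→) rewrites ((b & b) & ((b & b) | b)) into (b & b), now ((~ a) | ((1 | ((b & b) & (b & b))) & (1 | (b & b))))
step 2: and_idem (→) rewrites ((b & b) & (b & b)) into (b & b), now ((~ a) | ((1 | (b & b)) & (1 | (b & b))))
step 3: and_idem (→) rewrites ((1 | (b & b)) & (1 | (b & b))) into (1 | (b & b)), now ((~ a) | (1 | (b & b)))
step 4: and_idem (→) rewrites (b & b) into b, reaching cost 11 (bound 11)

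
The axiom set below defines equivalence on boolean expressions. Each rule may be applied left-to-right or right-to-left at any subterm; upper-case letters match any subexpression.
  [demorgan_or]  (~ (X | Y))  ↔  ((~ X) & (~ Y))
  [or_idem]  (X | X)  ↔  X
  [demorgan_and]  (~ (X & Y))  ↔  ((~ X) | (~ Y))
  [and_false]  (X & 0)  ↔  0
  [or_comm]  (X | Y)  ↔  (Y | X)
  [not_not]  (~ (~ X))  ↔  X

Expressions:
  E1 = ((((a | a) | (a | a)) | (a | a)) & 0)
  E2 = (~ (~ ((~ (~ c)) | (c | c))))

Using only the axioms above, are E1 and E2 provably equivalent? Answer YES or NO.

NO

All listed rules preserve value, hence provable equivalence implies equal values everywhere; look for a separating assignment.
a=0, c=1 gives E1 ↦ 0, E2 ↦ 1; values differ ⇒ not provably equivalent.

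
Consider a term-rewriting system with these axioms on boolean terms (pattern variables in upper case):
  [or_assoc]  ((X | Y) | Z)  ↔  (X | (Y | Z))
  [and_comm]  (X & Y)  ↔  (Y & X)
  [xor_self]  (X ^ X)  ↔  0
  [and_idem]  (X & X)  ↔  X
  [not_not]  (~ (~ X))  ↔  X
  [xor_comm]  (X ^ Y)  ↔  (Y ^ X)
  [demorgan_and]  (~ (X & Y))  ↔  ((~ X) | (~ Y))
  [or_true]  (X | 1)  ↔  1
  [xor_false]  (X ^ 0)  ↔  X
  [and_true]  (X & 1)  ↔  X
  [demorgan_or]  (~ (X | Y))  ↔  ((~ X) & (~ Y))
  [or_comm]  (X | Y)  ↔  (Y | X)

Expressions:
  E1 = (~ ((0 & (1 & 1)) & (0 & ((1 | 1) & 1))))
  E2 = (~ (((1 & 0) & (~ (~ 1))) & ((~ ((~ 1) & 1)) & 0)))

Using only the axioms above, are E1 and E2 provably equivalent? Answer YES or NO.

YES

(1) (1 | 1)  =[or_true →]=  1    ⊢ (~ ((0 & (1 & 1)) & (0 & (1 & 1))))
(2) ((0 & (1 & 1)) & (0 & (1 & 1)))  =[and_idem →]=  (0 & (1 & 1))    ⊢ (~ (0 & (1 & 1)))
(3) (1 & 1)  =[and_idem →]=  1    ⊢ (~ (0 & 1))
(4) (0 & 1)  =[and_comm →]=  (1 & 0)    ⊢ (~ (1 & 0))
(5) (1 & 0)  =[and_idem ←]=  ((1 & 0) & (1 & 0))    ⊢ (~ ((1 & 0) & (1 & 0)))
(6) (1 & 0)  =[and_true ←]=  ((1 & 0) & 1)    ⊢ (~ (((1 & 0) & 1) & (1 & 0)))
(7) 1  =[not_not ←]=  (~ (~ 1))    ⊢ (~ (((1 & 0) & 1) & ((~ (~ 1)) & 0)))
(8) 1  =[not_not ←]=  (~ (~ 1))    ⊢ (~ (((1 & 0) & (~ (~ 1))) & ((~ (~ 1)) & 0)))
(9) (~ 1)  =[and_true ←]=  ((~ 1) & 1)    ⊢ E2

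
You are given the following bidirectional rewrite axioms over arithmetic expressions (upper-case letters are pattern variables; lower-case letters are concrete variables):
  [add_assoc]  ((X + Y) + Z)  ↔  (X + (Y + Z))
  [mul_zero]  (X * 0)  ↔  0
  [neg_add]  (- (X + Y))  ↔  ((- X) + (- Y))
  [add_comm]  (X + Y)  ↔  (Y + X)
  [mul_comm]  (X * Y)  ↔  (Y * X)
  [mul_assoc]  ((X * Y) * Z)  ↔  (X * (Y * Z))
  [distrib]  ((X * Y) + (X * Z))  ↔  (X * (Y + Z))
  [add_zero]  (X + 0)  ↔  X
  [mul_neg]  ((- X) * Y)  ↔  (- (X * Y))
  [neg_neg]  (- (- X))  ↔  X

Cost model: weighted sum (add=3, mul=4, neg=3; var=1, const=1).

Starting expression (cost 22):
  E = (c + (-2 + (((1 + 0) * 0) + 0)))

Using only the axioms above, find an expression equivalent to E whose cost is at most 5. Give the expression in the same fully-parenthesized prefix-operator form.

(c + -2)   [cost 5]

1. [add_zero →] (((1 + 0) * 0) + 0)  →  ((1 + 0) * 0);  E = (c + (-2 + ((1 + 0) * 0)))
2. [add_zero →] (1 + 0)  →  1;  E = (c + (-2 + (1 * 0)))
3. [mul_zero →] (1 * 0)  →  0;  E = (c + (-2 + 0))
4. [add_zero →] (-2 + 0)  →  -2;  cost 5 ≤ 5, done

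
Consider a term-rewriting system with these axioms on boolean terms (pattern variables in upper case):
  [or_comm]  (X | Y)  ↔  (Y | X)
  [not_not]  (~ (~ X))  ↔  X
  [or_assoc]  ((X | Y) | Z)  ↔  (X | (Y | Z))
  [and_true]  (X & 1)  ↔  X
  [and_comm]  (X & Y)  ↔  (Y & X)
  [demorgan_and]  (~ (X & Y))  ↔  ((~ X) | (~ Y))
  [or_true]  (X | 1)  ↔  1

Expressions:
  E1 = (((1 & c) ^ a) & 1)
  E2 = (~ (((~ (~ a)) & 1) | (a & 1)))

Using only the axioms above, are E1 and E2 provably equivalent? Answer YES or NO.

All listed rules preserve value, hence provable equivalence implies equal values everywhere; look for a separating assignment.
a=0, c=0 gives E1 ↦ 0, E2 ↦ 1; values differ ⇒ not provably equivalent.

NO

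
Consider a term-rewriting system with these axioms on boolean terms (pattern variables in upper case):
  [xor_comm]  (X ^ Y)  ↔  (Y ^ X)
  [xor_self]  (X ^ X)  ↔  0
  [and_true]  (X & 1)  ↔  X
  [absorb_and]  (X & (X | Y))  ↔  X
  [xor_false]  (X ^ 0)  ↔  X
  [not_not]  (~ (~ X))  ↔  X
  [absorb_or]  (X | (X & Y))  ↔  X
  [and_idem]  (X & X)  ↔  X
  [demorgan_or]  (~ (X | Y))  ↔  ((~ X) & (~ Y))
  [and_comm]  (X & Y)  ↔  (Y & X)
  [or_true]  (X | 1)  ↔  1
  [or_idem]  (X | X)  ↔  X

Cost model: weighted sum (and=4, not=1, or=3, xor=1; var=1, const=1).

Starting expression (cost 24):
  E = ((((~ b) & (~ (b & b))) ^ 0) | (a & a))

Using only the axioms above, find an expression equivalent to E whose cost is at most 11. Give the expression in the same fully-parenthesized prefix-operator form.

((~ b) | (a & a))   [cost 11]

step 1: xor_false (→) rewrites (((~ b) & (~ (b & b))) ^ 0) into ((~ b) & (~ (b & b))), now (((~ b) & (~ (b & b))) | (a & a))
step 2: and_idem (→) rewrites (b & b) into b, now (((~ b) & (~ b)) | (a & a))
step 3: and_idem (→) rewrites ((~ b) & (~ b)) into (~ b), reaching cost 11 (bound 11)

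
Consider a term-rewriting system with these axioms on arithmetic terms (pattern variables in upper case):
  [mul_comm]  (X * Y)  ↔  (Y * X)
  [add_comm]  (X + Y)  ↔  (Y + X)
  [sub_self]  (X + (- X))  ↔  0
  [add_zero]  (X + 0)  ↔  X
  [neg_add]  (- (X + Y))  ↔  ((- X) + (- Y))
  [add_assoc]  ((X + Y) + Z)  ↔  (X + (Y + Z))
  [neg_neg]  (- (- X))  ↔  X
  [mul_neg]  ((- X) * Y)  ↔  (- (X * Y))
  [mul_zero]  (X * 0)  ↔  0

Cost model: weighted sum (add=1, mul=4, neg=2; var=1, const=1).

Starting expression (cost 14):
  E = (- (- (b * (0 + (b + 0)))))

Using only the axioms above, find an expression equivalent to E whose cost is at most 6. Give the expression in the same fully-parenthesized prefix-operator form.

1. [neg_neg →] (- (- (b * (0 + (b + 0)))))  →  (b * (0 + (b + 0)))
2. [add_comm →] (0 + (b + 0))  →  ((b + 0) + 0);  E = (b * ((b + 0) + 0))
3. [add_zero →] (b + 0)  →  b;  E = (b * (b + 0))
4. [add_zero →] (b + 0)  →  b;  cost 6 ≤ 6, done

(b * b)   [cost 6]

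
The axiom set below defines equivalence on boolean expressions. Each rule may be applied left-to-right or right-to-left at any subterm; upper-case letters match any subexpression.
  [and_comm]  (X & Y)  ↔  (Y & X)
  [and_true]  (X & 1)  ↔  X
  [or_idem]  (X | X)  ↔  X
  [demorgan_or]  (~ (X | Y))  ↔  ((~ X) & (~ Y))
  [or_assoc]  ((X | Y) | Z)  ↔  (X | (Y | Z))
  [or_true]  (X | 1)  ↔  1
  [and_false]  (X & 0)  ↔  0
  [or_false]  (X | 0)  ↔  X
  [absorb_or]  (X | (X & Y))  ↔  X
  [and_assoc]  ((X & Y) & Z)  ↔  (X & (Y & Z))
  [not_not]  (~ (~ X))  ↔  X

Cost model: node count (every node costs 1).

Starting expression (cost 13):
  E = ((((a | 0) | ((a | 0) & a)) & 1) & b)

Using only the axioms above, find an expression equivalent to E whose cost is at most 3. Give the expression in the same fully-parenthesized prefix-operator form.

step 1: absorb_or (→) rewrites ((a | 0) | ((a | 0) & a)) into (a | 0), now (((a | 0) & 1) & b)
step 2: or_false (→) rewrites (a | 0) into a, now ((a & 1) & b)
step 3: and_true (→) rewrites (a & 1) into a, reaching cost 3 (bound 3)

(a & b)   [cost 3]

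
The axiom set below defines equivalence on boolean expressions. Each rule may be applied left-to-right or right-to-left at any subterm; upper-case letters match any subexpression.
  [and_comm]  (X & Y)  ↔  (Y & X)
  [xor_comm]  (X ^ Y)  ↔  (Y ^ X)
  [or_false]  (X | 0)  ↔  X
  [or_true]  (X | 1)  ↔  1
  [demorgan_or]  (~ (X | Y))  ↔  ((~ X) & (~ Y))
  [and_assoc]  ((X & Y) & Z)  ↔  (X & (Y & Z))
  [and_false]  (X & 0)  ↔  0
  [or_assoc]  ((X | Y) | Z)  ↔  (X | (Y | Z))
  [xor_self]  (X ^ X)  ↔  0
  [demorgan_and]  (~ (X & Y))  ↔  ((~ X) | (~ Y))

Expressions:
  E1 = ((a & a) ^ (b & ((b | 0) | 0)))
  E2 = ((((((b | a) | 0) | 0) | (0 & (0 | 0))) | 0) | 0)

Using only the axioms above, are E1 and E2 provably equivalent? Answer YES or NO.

NO

All listed rules preserve value, hence provable equivalence implies equal values everywhere; look for a separating assignment.
a=1, b=1 gives E1 ↦ 0, E2 ↦ 1; values differ ⇒ not provably equivalent.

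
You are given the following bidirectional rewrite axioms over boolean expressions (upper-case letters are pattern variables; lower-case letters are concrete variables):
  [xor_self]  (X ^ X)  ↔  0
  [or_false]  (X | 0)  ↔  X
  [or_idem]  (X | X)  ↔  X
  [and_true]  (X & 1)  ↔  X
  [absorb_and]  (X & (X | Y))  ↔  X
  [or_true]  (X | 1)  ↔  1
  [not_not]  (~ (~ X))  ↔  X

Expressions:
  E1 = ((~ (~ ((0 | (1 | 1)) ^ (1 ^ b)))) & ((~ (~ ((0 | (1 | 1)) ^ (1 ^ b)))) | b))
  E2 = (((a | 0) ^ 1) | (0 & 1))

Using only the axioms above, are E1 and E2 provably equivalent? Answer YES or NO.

All listed rules preserve value, hence provable equivalence implies equal values everywhere; look for a separating assignment.
a=0, b=0 gives E1 ↦ 0, E2 ↦ 1; values differ ⇒ not provably equivalent.

NO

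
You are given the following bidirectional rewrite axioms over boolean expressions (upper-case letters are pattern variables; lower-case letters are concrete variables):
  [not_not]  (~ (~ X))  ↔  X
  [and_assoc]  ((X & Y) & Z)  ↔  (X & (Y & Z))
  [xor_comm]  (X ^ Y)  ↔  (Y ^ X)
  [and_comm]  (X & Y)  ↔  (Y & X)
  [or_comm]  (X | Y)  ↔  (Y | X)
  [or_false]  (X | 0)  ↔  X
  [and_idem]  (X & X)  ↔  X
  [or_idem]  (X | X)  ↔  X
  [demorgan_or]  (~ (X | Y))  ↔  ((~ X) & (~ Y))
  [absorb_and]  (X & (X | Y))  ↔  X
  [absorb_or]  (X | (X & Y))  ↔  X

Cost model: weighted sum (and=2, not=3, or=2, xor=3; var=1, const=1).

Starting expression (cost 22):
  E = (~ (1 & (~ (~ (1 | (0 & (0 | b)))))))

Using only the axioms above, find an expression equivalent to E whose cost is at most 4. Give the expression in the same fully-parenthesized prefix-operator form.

(~ 1)   [cost 4]

step 1: absorb_and (→) rewrites (0 & (0 | b)) into 0, now (~ (1 & (~ (~ (1 | 0)))))
step 2: not_not (→) rewrites (~ (~ (1 | 0))) into (1 | 0), now (~ (1 & (1 | 0)))
step 3: absorb_and (→) rewrites (1 & (1 | 0)) into 1, reaching cost 4 (bound 4)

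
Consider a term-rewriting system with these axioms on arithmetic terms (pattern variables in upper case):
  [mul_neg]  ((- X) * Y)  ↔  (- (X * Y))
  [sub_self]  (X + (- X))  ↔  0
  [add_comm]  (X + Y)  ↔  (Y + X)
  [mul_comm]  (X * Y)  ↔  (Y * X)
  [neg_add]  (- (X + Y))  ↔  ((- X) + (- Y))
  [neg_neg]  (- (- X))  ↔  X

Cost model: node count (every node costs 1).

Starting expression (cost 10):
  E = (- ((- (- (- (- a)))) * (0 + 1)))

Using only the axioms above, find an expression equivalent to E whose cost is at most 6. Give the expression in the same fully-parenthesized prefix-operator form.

((- a) * (0 + 1))   [cost 6]

(1) ((- (- (- (- a)))) * (0 + 1))  =[mul_neg →]=  (- ((- (- (- a))) * (0 + 1)))    ⊢ (- (- ((- (- (- a))) * (0 + 1))))
(2) (- (- ((- (- (- a))) * (0 + 1))))  =[neg_neg →]=  ((- (- (- a))) * (0 + 1))
(3) (- (- a))  =[neg_neg →]=  a    ⊢ cost 6, within 6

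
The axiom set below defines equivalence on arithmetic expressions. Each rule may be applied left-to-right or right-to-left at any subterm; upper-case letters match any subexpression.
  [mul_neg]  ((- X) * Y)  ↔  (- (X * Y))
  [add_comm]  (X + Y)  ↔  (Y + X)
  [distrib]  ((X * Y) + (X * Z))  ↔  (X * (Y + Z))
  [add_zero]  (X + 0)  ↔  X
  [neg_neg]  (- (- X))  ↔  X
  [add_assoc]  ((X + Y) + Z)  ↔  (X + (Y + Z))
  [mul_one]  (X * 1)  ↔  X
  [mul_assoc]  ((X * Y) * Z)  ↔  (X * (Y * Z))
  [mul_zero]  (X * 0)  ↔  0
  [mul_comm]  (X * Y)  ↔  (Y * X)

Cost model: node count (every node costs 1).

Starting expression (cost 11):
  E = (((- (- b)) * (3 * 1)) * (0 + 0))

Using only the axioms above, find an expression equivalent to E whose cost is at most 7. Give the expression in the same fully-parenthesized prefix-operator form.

((b * 3) * (0 + 0))   [cost 7]

(1) (3 * 1)  =[mul_one →]=  3    ⊢ (((- (- b)) * 3) * (0 + 0))
(2) (- (- b))  =[neg_neg →]=  b    ⊢ cost 7, within 7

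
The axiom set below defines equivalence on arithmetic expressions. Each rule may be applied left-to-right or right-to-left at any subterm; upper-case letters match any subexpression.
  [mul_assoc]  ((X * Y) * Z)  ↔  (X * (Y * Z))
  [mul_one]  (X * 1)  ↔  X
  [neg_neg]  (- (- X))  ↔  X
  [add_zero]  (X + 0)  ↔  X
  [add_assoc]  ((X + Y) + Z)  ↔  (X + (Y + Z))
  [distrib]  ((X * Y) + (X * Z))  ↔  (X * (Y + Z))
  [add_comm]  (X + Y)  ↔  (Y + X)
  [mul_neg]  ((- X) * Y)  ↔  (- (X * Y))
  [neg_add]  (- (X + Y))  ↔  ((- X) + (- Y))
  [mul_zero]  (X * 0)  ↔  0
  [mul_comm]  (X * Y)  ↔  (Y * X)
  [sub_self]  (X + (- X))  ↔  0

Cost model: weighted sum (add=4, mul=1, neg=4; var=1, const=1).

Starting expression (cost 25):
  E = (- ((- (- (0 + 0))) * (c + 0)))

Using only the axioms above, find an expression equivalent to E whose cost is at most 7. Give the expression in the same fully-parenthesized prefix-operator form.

(1) (- (- (0 + 0)))  =[neg_neg →]=  (0 + 0)    ⊢ (- ((0 + 0) * (c + 0)))
(2) (c + 0)  =[add_zero →]=  c    ⊢ (- ((0 + 0) * c))
(3) (0 + 0)  =[add_zero →]=  0    ⊢ cost 7, within 7

(- (0 * c))   [cost 7]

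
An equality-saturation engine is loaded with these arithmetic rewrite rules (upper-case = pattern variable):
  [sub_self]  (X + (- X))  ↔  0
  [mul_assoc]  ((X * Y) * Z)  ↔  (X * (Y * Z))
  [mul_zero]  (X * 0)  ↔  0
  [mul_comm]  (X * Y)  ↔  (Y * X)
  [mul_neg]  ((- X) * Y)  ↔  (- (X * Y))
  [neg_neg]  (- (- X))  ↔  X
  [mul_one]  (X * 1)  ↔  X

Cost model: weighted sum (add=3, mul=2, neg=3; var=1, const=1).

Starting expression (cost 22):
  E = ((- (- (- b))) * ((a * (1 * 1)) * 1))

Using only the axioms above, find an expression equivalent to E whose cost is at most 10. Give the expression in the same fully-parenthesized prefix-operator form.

((- b) * (a * 1))   [cost 10]

(1) (- (- (- b)))  =[neg_neg →]=  (- b)    ⊢ ((- b) * ((a * (1 * 1)) * 1))
(2) (1 * 1)  =[mul_one →]=  1    ⊢ ((- b) * ((a * 1) * 1))
(3) (a * 1)  =[mul_one →]=  a    ⊢ cost 10, within 10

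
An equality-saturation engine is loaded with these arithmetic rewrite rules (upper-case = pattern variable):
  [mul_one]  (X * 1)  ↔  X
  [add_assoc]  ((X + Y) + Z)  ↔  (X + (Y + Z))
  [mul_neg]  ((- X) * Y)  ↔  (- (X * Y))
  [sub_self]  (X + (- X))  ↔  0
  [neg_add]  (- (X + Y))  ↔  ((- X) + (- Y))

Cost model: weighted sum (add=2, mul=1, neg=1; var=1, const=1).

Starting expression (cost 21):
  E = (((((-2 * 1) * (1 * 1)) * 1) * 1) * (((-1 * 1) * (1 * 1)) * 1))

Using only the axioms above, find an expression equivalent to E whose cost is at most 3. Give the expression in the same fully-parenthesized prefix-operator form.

(-2 * -1)   [cost 3]

(1) ((((-2 * 1) * (1 * 1)) * 1) * 1)  =[mul_one →]=  (((-2 * 1) * (1 * 1)) * 1)    ⊢ ((((-2 * 1) * (1 * 1)) * 1) * (((-1 * 1) * (1 * 1)) * 1))
(2) (1 * 1)  =[mul_one →]=  1    ⊢ ((((-2 * 1) * 1) * 1) * (((-1 * 1) * (1 * 1)) * 1))
(3) (-1 * 1)  =[mul_one →]=  -1    ⊢ ((((-2 * 1) * 1) * 1) * ((-1 * (1 * 1)) * 1))
(4) ((-1 * (1 * 1)) * 1)  =[mul_one →]=  (-1 * (1 * 1))    ⊢ ((((-2 * 1) * 1) * 1) * (-1 * (1 * 1)))
(5) (1 * 1)  =[mul_one →]=  1    ⊢ ((((-2 * 1) * 1) * 1) * (-1 * 1))
(6) (((-2 * 1) * 1) * 1)  =[mul_one →]=  ((-2 * 1) * 1)    ⊢ (((-2 * 1) * 1) * (-1 * 1))
(7) ((-2 * 1) * 1)  =[mul_one →]=  (-2 * 1)    ⊢ ((-2 * 1) * (-1 * 1))
(8) (-1 * 1)  =[mul_one →]=  -1    ⊢ ((-2 * 1) * -1)
(9) (-2 * 1)  =[mul_one →]=  -2    ⊢ cost 3, within 3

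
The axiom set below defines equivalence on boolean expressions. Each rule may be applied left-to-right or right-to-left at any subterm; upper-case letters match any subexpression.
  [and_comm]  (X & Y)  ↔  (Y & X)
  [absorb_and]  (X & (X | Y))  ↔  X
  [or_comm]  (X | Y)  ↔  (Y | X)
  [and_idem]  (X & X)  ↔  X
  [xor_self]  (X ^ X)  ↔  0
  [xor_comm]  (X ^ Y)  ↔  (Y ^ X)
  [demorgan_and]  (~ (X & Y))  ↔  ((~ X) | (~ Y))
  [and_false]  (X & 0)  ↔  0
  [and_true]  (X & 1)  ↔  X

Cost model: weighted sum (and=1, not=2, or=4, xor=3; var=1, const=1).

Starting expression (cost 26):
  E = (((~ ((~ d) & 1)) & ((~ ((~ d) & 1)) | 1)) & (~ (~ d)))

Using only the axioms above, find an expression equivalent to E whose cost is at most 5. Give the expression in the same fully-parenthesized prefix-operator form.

1. [absorb_and →] ((~ ((~ d) & 1)) & ((~ ((~ d) & 1)) | 1))  →  (~ ((~ d) & 1));  E = ((~ ((~ d) & 1)) & (~ (~ d)))
2. [and_true →] ((~ d) & 1)  →  (~ d);  E = ((~ (~ d)) & (~ (~ d)))
3. [and_idem →] ((~ (~ d)) & (~ (~ d)))  →  (~ (~ d));  cost 5 ≤ 5, done

(~ (~ d))   [cost 5]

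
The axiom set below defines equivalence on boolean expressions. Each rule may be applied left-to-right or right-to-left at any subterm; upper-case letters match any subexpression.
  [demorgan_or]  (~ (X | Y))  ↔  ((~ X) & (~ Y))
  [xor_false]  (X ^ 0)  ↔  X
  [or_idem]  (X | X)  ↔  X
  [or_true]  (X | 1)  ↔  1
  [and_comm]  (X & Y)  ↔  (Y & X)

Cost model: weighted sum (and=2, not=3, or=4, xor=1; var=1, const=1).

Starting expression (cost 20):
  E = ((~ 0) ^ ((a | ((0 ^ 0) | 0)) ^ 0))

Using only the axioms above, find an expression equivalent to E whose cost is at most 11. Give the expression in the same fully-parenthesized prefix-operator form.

((~ 0) ^ (a | 0))   [cost 11]

step 1: xor_false (→) rewrites (0 ^ 0) into 0, now ((~ 0) ^ ((a | (0 | 0)) ^ 0))
step 2: or_idem (→) rewrites (0 | 0) into 0, now ((~ 0) ^ ((a | 0) ^ 0))
step 3: xor_false (→) rewrites ((a | 0) ^ 0) into (a | 0), reaching cost 11 (bound 11)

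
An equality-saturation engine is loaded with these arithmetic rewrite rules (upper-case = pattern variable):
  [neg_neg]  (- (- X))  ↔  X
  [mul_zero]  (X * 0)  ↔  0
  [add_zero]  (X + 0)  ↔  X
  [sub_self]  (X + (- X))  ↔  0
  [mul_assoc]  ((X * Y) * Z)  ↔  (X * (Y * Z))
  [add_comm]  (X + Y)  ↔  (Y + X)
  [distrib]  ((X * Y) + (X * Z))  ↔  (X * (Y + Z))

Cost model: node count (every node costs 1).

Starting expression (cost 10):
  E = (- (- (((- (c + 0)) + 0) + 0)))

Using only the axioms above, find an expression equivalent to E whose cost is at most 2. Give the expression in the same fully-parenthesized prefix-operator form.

(- c)   [cost 2]

step 1: add_zero (→) rewrites (c + 0) into c, now (- (- (((- c) + 0) + 0)))
step 2: add_zero (→) rewrites (((- c) + 0) + 0) into ((- c) + 0), now (- (- ((- c) + 0)))
step 3: add_zero (→) rewrites ((- c) + 0) into (- c), now (- (- (- c)))
step 4: neg_neg (→) rewrites (- (- c)) into c, reaching cost 2 (bound 2)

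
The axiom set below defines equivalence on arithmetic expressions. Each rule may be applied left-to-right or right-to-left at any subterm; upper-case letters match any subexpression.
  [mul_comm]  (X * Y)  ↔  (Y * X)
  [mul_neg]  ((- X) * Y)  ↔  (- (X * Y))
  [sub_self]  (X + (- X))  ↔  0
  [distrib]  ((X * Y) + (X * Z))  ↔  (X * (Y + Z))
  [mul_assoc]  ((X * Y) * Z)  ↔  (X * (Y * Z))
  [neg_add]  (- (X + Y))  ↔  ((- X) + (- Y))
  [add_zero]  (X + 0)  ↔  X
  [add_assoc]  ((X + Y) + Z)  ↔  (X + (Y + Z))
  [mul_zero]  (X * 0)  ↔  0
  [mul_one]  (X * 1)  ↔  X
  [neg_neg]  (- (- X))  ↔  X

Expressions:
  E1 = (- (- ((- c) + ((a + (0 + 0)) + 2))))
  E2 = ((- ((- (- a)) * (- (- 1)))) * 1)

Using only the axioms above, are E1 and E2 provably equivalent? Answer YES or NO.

NO

Every axiom is a valid identity, so a rewrite proof would force E1 and E2 to agree under every assignment.
At a=0, c=0: E1 = 2 but E2 = 0; they differ, so no derivation exists.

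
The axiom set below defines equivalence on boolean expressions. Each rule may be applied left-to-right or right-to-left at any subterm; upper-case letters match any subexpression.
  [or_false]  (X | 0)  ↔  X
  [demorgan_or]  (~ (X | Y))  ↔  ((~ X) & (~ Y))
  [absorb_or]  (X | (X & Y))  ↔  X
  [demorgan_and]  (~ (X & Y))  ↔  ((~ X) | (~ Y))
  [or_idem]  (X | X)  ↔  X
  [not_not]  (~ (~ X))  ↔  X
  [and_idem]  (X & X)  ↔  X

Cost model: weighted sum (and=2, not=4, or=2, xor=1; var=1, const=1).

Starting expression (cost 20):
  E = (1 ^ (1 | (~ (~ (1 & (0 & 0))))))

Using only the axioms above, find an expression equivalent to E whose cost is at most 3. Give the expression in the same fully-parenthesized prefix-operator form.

(1 ^ 1)   [cost 3]

(1) (0 & 0)  =[and_idem →]=  0    ⊢ (1 ^ (1 | (~ (~ (1 & 0)))))
(2) (~ (~ (1 & 0)))  =[not_not →]=  (1 & 0)    ⊢ (1 ^ (1 | (1 & 0)))
(3) (1 | (1 & 0))  =[absorb_or →]=  1    ⊢ cost 3, within 3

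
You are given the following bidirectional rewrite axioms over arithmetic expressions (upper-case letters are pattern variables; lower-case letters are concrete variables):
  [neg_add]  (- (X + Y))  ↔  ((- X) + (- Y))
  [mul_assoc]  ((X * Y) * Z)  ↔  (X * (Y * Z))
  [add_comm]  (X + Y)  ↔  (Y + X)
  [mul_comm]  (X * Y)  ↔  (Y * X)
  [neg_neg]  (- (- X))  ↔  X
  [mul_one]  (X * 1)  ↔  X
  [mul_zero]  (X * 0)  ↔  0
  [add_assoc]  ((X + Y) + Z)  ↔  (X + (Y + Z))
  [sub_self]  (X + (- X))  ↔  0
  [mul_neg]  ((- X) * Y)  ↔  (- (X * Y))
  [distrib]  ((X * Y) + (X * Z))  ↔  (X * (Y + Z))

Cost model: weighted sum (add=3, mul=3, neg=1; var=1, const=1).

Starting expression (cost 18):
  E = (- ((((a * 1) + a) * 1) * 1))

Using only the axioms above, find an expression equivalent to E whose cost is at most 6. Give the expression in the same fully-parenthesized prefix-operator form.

(- (a + a))   [cost 6]

step 1: mul_one (→) rewrites (((a * 1) + a) * 1) into ((a * 1) + a), now (- (((a * 1) + a) * 1))
step 2: mul_one (→) rewrites (a * 1) into a, now (- ((a + a) * 1))
step 3: mul_one (→) rewrites ((a + a) * 1) into (a + a), reaching cost 6 (bound 6)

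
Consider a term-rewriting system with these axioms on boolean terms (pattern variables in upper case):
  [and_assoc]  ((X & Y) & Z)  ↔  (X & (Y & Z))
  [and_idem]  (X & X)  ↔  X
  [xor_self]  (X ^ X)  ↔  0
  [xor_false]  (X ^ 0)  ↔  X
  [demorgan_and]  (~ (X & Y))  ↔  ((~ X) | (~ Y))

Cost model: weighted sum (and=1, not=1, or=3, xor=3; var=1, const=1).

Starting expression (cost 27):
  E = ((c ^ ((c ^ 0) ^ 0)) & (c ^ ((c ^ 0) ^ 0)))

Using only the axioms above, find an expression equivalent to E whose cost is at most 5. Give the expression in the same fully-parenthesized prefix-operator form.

(1) ((c ^ ((c ^ 0) ^ 0)) & (c ^ ((c ^ 0) ^ 0)))  =[and_idem →]=  (c ^ ((c ^ 0) ^ 0))
(2) (c ^ 0)  =[xor_false →]=  c    ⊢ (c ^ (c ^ 0))
(3) (c ^ 0)  =[xor_false →]=  c    ⊢ cost 5, within 5

(c ^ c)   [cost 5]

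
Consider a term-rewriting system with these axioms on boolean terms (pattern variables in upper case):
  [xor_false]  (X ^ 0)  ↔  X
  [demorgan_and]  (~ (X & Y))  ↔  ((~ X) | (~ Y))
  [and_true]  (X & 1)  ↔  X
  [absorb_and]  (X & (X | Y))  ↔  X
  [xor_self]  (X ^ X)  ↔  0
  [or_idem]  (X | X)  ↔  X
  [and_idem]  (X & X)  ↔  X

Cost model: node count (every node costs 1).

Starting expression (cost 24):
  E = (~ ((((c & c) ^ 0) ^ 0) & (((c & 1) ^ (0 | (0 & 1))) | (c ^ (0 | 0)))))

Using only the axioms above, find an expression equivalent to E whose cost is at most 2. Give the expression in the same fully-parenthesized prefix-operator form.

(~ c)   [cost 2]

1. [and_true →] (0 & 1)  →  0;  E = (~ ((((c & c) ^ 0) ^ 0) & (((c & 1) ^ (0 | 0)) | (c ^ (0 | 0)))))
2. [and_true →] (c & 1)  →  c;  E = (~ ((((c & c) ^ 0) ^ 0) & ((c ^ (0 | 0)) | (c ^ (0 | 0)))))
3. [or_idem →] ((c ^ (0 | 0)) | (c ^ (0 | 0)))  →  (c ^ (0 | 0));  E = (~ ((((c & c) ^ 0) ^ 0) & (c ^ (0 | 0))))
4. [and_idem →] (c & c)  →  c;  E = (~ (((c ^ 0) ^ 0) & (c ^ (0 | 0))))
5. [xor_false →] (c ^ 0)  →  c;  E = (~ ((c ^ 0) & (c ^ (0 | 0))))
6. [or_idem →] (0 | 0)  →  0;  E = (~ ((c ^ 0) & (c ^ 0)))
7. [and_idem →] ((c ^ 0) & (c ^ 0))  →  (c ^ 0);  E = (~ (c ^ 0))
8. [xor_false →] (c ^ 0)  →  c;  cost 2 ≤ 2, done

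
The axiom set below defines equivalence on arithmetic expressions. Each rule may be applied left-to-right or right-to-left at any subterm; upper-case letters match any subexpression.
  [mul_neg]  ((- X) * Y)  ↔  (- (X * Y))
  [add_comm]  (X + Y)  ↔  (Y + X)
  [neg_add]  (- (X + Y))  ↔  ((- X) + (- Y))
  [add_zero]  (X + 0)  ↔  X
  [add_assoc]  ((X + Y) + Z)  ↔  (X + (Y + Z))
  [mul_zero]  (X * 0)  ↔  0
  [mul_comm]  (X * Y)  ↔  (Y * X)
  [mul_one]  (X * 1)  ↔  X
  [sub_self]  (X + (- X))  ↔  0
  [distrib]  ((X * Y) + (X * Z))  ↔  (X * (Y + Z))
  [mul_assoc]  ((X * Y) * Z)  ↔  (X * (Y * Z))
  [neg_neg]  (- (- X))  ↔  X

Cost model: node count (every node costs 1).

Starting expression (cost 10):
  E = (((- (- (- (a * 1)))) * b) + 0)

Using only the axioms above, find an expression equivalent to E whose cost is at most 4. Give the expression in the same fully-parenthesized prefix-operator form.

(1) (- (- (- (a * 1))))  =[neg_neg →]=  (- (a * 1))    ⊢ (((- (a * 1)) * b) + 0)
(2) (a * 1)  =[mul_one →]=  a    ⊢ (((- a) * b) + 0)
(3) (((- a) * b) + 0)  =[add_zero →]=  ((- a) * b)    ⊢ cost 4, within 4

((- a) * b)   [cost 4]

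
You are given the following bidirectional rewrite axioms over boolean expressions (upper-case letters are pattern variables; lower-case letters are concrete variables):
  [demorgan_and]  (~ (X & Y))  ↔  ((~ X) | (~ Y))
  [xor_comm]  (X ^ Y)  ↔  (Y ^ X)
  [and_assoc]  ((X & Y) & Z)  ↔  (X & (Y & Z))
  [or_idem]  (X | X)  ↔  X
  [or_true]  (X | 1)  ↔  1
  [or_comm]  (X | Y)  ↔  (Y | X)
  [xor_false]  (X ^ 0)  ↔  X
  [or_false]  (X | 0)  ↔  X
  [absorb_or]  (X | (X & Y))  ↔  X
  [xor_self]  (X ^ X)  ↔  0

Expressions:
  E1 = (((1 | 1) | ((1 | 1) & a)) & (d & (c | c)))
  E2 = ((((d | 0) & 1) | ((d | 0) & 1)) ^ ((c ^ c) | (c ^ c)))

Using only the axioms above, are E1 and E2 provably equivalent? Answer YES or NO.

NO

All listed rules preserve value, hence provable equivalence implies equal values everywhere; look for a separating assignment.
a=0, c=0, d=1 gives E1 ↦ 0, E2 ↦ 1; values differ ⇒ not provably equivalent.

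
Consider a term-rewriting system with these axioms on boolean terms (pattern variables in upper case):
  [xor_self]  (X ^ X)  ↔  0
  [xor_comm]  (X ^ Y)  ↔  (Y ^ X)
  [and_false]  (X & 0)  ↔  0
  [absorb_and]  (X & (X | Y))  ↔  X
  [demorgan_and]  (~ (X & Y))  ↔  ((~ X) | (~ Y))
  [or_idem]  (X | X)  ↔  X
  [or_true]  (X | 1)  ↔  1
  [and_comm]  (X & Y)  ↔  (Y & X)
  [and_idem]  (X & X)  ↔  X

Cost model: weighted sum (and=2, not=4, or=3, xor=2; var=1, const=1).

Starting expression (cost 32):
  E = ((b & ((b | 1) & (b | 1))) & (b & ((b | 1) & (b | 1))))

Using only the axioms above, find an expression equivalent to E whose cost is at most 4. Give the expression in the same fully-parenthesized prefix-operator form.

1. [and_idem →] ((b & ((b | 1) & (b | 1))) & (b & ((b | 1) & (b | 1))))  →  (b & ((b | 1) & (b | 1)))
2. [and_idem →] ((b | 1) & (b | 1))  →  (b | 1);  E = (b & (b | 1))
3. [or_true →] (b | 1)  →  1;  cost 4 ≤ 4, done

(b & 1)   [cost 4]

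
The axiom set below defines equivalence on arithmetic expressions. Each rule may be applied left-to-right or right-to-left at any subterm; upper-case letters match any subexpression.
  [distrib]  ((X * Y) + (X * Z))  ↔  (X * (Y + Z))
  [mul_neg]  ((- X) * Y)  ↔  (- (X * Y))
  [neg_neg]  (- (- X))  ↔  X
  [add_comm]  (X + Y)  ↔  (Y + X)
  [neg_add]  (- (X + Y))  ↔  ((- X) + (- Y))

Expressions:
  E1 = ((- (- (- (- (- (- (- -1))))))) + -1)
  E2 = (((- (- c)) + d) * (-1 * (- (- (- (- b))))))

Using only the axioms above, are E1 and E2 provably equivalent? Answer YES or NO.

The axioms are sound identities: if E1 ↔* E2 then E1 and E2 evaluate identically under any assignment.
Under b=1, c=0, d=1: E1 evaluates to 0, E2 to -1. Distinct ⇒ no rewrite sequence connects them.

NO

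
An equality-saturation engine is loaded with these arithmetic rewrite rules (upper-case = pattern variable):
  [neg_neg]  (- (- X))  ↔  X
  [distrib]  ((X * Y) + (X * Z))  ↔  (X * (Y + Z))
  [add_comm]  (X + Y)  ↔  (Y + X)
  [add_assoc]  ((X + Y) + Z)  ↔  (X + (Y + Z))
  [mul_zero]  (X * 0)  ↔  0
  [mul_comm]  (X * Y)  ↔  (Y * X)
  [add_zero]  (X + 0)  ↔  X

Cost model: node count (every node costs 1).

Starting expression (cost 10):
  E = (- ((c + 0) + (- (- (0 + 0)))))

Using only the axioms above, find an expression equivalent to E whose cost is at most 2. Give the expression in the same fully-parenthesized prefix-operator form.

(1) (- (- (0 + 0)))  =[neg_neg →]=  (0 + 0)    ⊢ (- ((c + 0) + (0 + 0)))
(2) (0 + 0)  =[add_zero →]=  0    ⊢ (- ((c + 0) + 0))
(3) (c + 0)  =[add_zero →]=  c    ⊢ (- (c + 0))
(4) (c + 0)  =[add_zero →]=  c    ⊢ cost 2, within 2

(- c)   [cost 2]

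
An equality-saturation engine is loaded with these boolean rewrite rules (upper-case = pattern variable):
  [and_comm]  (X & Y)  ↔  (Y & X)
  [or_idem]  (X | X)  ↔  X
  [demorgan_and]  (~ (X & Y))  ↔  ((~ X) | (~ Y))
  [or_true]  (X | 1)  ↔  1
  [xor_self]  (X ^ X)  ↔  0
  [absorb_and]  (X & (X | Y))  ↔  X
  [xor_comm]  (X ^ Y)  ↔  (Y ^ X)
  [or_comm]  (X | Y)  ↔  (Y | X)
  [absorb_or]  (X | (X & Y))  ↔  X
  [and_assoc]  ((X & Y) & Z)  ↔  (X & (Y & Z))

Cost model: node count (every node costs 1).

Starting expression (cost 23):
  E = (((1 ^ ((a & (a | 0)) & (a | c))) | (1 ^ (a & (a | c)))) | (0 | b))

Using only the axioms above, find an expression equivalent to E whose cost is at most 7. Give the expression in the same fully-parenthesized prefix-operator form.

((1 ^ a) | (0 | b))   [cost 7]

1. [absorb_and →] (a & (a | 0))  →  a;  E = (((1 ^ (a & (a | c))) | (1 ^ (a & (a | c)))) | (0 | b))
2. [or_idem →] ((1 ^ (a & (a | c))) | (1 ^ (a & (a | c))))  →  (1 ^ (a & (a | c)));  E = ((1 ^ (a & (a | c))) | (0 | b))
3. [absorb_and →] (a & (a | c))  →  a;  cost 7 ≤ 7, done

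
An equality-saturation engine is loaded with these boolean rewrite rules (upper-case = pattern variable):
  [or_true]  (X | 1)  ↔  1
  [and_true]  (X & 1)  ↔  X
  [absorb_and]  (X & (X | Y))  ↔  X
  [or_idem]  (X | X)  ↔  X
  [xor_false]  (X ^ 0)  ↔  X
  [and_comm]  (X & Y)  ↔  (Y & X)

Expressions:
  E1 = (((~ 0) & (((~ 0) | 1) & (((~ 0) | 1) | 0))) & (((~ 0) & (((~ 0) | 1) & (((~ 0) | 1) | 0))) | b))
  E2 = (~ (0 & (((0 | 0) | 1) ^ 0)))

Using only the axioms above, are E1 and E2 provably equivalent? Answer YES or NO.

YES

(1) (((~ 0) & (((~ 0) | 1) & (((~ 0) | 1) | 0))) & (((~ 0) & (((~ 0) | 1) & (((~ 0) | 1) | 0))) | b))  =[absorb_and →]=  ((~ 0) & (((~ 0) | 1) & (((~ 0) | 1) | 0)))
(2) (((~ 0) | 1) & (((~ 0) | 1) | 0))  =[absorb_and →]=  ((~ 0) | 1)    ⊢ ((~ 0) & ((~ 0) | 1))
(3) ((~ 0) & ((~ 0) | 1))  =[absorb_and →]=  (~ 0)
(4) 0  =[absorb_and ←]=  (0 & (0 | 1))    ⊢ (~ (0 & (0 | 1)))
(5) (0 | 1)  =[xor_false ←]=  ((0 | 1) ^ 0)    ⊢ (~ (0 & ((0 | 1) ^ 0)))
(6) 0  =[or_idem ←]=  (0 | 0)    ⊢ E2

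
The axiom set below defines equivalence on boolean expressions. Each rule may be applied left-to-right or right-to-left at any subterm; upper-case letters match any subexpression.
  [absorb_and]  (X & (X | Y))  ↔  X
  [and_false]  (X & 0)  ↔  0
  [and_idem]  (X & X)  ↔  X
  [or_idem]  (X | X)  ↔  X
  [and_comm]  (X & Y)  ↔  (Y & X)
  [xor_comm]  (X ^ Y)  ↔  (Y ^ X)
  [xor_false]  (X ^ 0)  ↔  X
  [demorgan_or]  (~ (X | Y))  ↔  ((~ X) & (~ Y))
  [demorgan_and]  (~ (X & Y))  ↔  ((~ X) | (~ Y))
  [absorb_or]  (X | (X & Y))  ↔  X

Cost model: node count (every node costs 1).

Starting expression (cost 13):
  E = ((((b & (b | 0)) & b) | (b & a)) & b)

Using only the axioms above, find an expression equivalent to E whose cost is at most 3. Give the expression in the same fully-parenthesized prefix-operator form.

(b & b)   [cost 3]

1. [absorb_and →] (b & (b | 0))  →  b;  E = (((b & b) | (b & a)) & b)
2. [and_idem →] (b & b)  →  b;  E = ((b | (b & a)) & b)
3. [absorb_or →] (b | (b & a))  →  b;  cost 3 ≤ 3, done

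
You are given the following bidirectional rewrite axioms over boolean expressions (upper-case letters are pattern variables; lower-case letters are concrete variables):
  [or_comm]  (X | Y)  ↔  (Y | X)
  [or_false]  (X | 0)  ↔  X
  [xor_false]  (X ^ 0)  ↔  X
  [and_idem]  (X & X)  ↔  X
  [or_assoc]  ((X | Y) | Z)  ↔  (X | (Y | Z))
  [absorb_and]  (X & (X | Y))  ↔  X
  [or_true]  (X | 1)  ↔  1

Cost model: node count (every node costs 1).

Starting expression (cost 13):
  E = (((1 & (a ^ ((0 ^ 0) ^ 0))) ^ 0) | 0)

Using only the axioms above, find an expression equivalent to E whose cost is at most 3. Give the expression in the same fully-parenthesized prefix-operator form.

1. [xor_false →] ((1 & (a ^ ((0 ^ 0) ^ 0))) ^ 0)  →  (1 & (a ^ ((0 ^ 0) ^ 0)));  E = ((1 & (a ^ ((0 ^ 0) ^ 0))) | 0)
2. [xor_false →] ((0 ^ 0) ^ 0)  →  (0 ^ 0);  E = ((1 & (a ^ (0 ^ 0))) | 0)
3. [xor_false →] (0 ^ 0)  →  0;  E = ((1 & (a ^ 0)) | 0)
4. [xor_false →] (a ^ 0)  →  a;  E = ((1 & a) | 0)
5. [or_false →] ((1 & a) | 0)  →  (1 & a);  cost 3 ≤ 3, done

(1 & a)   [cost 3]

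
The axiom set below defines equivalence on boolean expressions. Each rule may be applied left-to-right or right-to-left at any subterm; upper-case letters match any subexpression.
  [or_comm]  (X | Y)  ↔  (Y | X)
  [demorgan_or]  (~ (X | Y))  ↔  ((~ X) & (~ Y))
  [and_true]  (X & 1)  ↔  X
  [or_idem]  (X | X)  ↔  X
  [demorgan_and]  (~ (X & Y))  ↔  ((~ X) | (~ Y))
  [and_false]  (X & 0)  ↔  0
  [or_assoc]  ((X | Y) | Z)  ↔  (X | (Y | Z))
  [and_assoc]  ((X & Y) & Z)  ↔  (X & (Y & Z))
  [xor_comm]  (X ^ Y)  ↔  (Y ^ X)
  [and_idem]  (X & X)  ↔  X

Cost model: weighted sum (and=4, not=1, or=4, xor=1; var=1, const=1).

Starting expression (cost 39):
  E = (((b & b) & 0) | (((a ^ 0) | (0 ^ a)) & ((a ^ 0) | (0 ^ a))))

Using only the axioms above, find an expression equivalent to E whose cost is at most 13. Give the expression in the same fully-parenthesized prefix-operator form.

((b & 0) | (0 ^ a))   [cost 13]

step 1: and_idem (→) rewrites (((a ^ 0) | (0 ^ a)) & ((a ^ 0) | (0 ^ a))) into ((a ^ 0) | (0 ^ a)), now (((b & b) & 0) | ((a ^ 0) | (0 ^ a)))
step 2: xor_comm (→) rewrites (a ^ 0) into (0 ^ a), now (((b & b) & 0) | ((0 ^ a) | (0 ^ a)))
step 3: or_idem (→) rewrites ((0 ^ a) | (0 ^ a)) into (0 ^ a), now (((b & b) & 0) | (0 ^ a))
step 4: and_idem (→) rewrites (b & b) into b, reaching cost 13 (bound 13)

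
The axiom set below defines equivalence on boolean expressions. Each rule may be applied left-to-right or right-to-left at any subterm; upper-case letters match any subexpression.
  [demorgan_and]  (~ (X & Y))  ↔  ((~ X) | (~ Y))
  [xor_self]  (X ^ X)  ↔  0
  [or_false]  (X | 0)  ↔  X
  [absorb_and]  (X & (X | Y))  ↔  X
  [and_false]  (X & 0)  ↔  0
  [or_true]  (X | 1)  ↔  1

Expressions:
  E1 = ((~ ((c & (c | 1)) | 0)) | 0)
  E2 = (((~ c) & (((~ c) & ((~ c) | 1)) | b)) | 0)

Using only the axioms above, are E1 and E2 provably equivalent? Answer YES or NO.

YES

(1) (c & (c | 1))  =[absorb_and →]=  c    ⊢ ((~ (c | 0)) | 0)
(2) ((~ (c | 0)) | 0)  =[or_false →]=  (~ (c | 0))
(3) (c | 0)  =[or_false →]=  c    ⊢ (~ c)
(4) (~ c)  =[absorb_and ←]=  ((~ c) & ((~ c) | b))
(5) ((~ c) & ((~ c) | b))  =[or_false ←]=  (((~ c) & ((~ c) | b)) | 0)
(6) (~ c)  =[absorb_and ←]=  ((~ c) & ((~ c) | 1))    ⊢ E2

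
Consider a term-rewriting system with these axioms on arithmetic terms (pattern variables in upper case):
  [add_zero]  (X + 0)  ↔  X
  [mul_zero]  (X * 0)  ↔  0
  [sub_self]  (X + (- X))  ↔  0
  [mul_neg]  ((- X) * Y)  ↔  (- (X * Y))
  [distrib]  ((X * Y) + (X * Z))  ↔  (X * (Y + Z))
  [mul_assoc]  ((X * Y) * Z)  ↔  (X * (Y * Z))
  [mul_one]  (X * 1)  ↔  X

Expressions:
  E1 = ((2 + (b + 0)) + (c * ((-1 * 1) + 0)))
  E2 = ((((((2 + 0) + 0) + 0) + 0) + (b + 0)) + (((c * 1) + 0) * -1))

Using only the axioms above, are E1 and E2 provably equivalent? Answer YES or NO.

YES

step 1: add_zero (→) rewrites ((-1 * 1) + 0) into (-1 * 1), now ((2 + (b + 0)) + (c * (-1 * 1)))
step 2: mul_one (→) rewrites (-1 * 1) into -1, now ((2 + (b + 0)) + (c * -1))
step 3: add_zero (→) rewrites (b + 0) into b, now ((2 + b) + (c * -1))
step 4: add_zero (←) rewrites 2 into (2 + 0), now (((2 + 0) + b) + (c * -1))
step 5: mul_one (←) rewrites c into (c * 1), now (((2 + 0) + b) + ((c * 1) * -1))
step 6: add_zero (←) rewrites 2 into (2 + 0), now ((((2 + 0) + 0) + b) + ((c * 1) * -1))
step 7: add_zero (←) rewrites (c * 1) into ((c * 1) + 0), now ((((2 + 0) + 0) + b) + (((c * 1) + 0) * -1))
step 8: add_zero (←) rewrites b into (b + 0), now ((((2 + 0) + 0) + (b + 0)) + (((c * 1) + 0) * -1))
step 9: add_zero (←) rewrites (2 + 0) into ((2 + 0) + 0), now (((((2 + 0) + 0) + 0) + (b + 0)) + (((c * 1) + 0) * -1))
step 10: add_zero (←) rewrites 2 into (2 + 0), which is E2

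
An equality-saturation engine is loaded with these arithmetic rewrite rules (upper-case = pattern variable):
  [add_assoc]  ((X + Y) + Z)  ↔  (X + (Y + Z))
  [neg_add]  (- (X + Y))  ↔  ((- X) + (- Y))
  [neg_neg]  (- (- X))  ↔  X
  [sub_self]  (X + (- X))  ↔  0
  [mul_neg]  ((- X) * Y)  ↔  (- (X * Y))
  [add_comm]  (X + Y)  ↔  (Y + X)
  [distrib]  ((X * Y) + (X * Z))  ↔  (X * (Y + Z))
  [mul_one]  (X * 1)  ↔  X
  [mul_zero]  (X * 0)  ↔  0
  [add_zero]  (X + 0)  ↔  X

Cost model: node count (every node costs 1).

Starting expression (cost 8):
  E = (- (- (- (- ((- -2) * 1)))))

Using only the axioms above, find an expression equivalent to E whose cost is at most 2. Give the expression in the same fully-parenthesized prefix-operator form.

(- -2)   [cost 2]

(1) ((- -2) * 1)  =[mul_one →]=  (- -2)    ⊢ (- (- (- (- (- -2)))))
(2) (- (- (- (- -2))))  =[neg_neg →]=  (- (- -2))    ⊢ (- (- (- -2)))
(3) (- (- -2))  =[neg_neg →]=  -2    ⊢ cost 2, within 2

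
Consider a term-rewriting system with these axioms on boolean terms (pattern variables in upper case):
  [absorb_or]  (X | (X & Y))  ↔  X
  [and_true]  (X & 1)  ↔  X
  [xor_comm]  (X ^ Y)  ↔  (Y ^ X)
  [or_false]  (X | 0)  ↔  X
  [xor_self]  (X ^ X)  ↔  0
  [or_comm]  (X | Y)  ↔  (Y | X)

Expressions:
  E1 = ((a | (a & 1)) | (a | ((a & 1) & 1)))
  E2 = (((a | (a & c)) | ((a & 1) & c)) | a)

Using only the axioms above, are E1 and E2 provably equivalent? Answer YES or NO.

YES

1. [absorb_or →] (a | (a & 1))  →  a;  E1 = (a | (a | ((a & 1) & 1)))
2. [and_true →] ((a & 1) & 1)  →  (a & 1);  E1 = (a | (a | (a & 1)))
3. [absorb_or →] (a | (a & 1))  →  a;  E1 = (a | a)
4. [absorb_or ←] a  →  (a | (a & c));  E1 = ((a | (a & c)) | a)
5. [and_true ←] a  →  (a & 1);  E1 = ((a | ((a & 1) & c)) | a)
6. [absorb_or ←] a  →  (a | (a & c));  this is E2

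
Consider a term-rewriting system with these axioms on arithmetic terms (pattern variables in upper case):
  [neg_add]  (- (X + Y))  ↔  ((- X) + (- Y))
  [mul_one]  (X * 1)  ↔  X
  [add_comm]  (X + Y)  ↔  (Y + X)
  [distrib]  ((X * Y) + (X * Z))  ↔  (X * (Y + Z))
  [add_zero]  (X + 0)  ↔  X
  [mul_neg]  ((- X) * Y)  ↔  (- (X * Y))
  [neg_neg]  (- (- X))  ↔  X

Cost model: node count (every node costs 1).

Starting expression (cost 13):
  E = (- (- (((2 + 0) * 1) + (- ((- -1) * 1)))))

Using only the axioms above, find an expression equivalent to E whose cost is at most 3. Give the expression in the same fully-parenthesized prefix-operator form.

(2 + -1)   [cost 3]

(1) (- (- (((2 + 0) * 1) + (- ((- -1) * 1)))))  =[neg_neg →]=  (((2 + 0) * 1) + (- ((- -1) * 1)))
(2) ((2 + 0) * 1)  =[mul_one →]=  (2 + 0)    ⊢ ((2 + 0) + (- ((- -1) * 1)))
(3) ((- -1) * 1)  =[mul_one →]=  (- -1)    ⊢ ((2 + 0) + (- (- -1)))
(4) (- (- -1))  =[neg_neg →]=  -1    ⊢ ((2 + 0) + -1)
(5) (2 + 0)  =[add_zero →]=  2    ⊢ cost 3, within 3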